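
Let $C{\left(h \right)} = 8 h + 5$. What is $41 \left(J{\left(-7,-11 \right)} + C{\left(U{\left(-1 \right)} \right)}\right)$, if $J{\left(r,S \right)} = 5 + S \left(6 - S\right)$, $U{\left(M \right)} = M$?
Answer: $-7585$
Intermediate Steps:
$C{\left(h \right)} = 5 + 8 h$
$41 \left(J{\left(-7,-11 \right)} + C{\left(U{\left(-1 \right)} \right)}\right) = 41 \left(\left(5 - \left(-11\right)^{2} + 6 \left(-11\right)\right) + \left(5 + 8 \left(-1\right)\right)\right) = 41 \left(\left(5 - 121 - 66\right) + \left(5 - 8\right)\right) = 41 \left(\left(5 - 121 - 66\right) - 3\right) = 41 \left(-182 - 3\right) = 41 \left(-185\right) = -7585$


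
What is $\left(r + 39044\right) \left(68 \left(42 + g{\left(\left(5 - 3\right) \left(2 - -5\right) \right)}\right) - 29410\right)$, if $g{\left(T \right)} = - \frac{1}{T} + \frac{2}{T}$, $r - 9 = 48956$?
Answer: $- \frac{16355944596}{7} \approx -2.3366 \cdot 10^{9}$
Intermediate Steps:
$r = 48965$ ($r = 9 + 48956 = 48965$)
$g{\left(T \right)} = \frac{1}{T}$
$\left(r + 39044\right) \left(68 \left(42 + g{\left(\left(5 - 3\right) \left(2 - -5\right) \right)}\right) - 29410\right) = \left(48965 + 39044\right) \left(68 \left(42 + \frac{1}{\left(5 - 3\right) \left(2 - -5\right)}\right) - 29410\right) = 88009 \left(68 \left(42 + \frac{1}{2 \left(2 + 5\right)}\right) - 29410\right) = 88009 \left(68 \left(42 + \frac{1}{2 \cdot 7}\right) - 29410\right) = 88009 \left(68 \left(42 + \frac{1}{14}\right) - 29410\right) = 88009 \left(68 \cdot \frac{589}{14} - 29410\right) = 88009 \left(\frac{20026}{7} - 29410\right) = 88009 \left(- \frac{185844}{7}\right) = - \frac{16355944596}{7}$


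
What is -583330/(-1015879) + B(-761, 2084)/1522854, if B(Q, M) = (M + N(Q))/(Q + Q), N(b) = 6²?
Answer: 338007665847640/588646969192413 ≈ 0.57421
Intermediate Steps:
N(b) = 36
B(Q, M) = (36 + M)/(2*Q) (B(Q, M) = (M + 36)/(Q + Q) = (36 + M)/((2*Q)) = (36 + M)*(1/(2*Q)) = (36 + M)/(2*Q))
-583330/(-1015879) + B(-761, 2084)/1522854 = -583330/(-1015879) + ((½)*(36 + 2084)/(-761))/1522854 = -583330*(-1/1015879) + ((½)*(-1/761)*2120)*(1/1522854) = 583330/1015879 - 1060/761*1/1522854 = 583330/1015879 - 530/579445947 = 338007665847640/588646969192413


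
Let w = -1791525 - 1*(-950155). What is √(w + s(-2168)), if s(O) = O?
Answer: I*√843538 ≈ 918.44*I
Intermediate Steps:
w = -841370 (w = -1791525 + 950155 = -841370)
√(w + s(-2168)) = √(-841370 - 2168) = √(-843538) = I*√843538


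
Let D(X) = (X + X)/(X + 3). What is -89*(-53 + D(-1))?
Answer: 4806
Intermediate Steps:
D(X) = 2*X/(3 + X) (D(X) = (2*X)/(3 + X) = 2*X/(3 + X))
-89*(-53 + D(-1)) = -89*(-53 + 2*(-1)/(3 - 1)) = -89*(-53 + 2*(-1)/2) = -89*(-53 + 2*(-1)*(½)) = -89*(-53 - 1) = -89*(-54) = 4806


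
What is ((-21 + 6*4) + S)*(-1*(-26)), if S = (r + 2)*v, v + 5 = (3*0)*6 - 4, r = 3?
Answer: -1092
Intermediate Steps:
v = -9 (v = -5 + ((3*0)*6 - 4) = -5 + (0*6 - 4) = -5 + (0 - 4) = -5 - 4 = -9)
S = -45 (S = (3 + 2)*(-9) = 5*(-9) = -45)
((-21 + 6*4) + S)*(-1*(-26)) = ((-21 + 6*4) - 45)*(-1*(-26)) = ((-21 + 24) - 45)*26 = (3 - 45)*26 = -42*26 = -1092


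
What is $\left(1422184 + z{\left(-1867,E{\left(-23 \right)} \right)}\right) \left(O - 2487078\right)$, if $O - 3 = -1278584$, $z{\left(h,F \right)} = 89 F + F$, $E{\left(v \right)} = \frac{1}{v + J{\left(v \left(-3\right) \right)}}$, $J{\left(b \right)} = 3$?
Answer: $- \frac{10710886067581}{2} \approx -5.3554 \cdot 10^{12}$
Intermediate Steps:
$E{\left(v \right)} = \frac{1}{3 + v}$ ($E{\left(v \right)} = \frac{1}{v + 3} = \frac{1}{3 + v}$)
$z{\left(h,F \right)} = 90 F$
$O = -1278581$ ($O = 3 - 1278584 = -1278581$)
$\left(1422184 + z{\left(-1867,E{\left(-23 \right)} \right)}\right) \left(O - 2487078\right) = \left(1422184 + \frac{90}{3 - 23}\right) \left(-1278581 - 2487078\right) = \left(1422184 + \frac{90}{-20}\right) \left(-3765659\right) = \left(1422184 + 90 \left(- \frac{1}{20}\right)\right) \left(-3765659\right) = \left(1422184 - \frac{9}{2}\right) \left(-3765659\right) = \frac{2844359}{2} \left(-3765659\right) = - \frac{10710886067581}{2}$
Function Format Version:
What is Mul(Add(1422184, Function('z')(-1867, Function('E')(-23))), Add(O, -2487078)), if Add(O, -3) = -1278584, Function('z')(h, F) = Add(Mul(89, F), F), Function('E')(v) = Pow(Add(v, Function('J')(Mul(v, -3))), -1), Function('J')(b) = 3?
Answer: Rational(-10710886067581, 2) ≈ -5.3554e+12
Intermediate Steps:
Function('E')(v) = Pow(Add(3, v), -1) (Function('E')(v) = Pow(Add(v, 3), -1) = Pow(Add(3, v), -1))
Function('z')(h, F) = Mul(90, F)
O = -1278581 (O = Add(3, -1278584) = -1278581)
Mul(Add(1422184, Function('z')(-1867, Function('E')(-23))), Add(O, -2487078)) = Mul(Add(1422184, Mul(90, Pow(Add(3, -23), -1))), Add(-1278581, -2487078)) = Mul(Add(1422184, Mul(90, Pow(-20, -1))), -3765659) = Mul(Add(1422184, Mul(90, Rational(-1, 20))), -3765659) = Mul(Add(1422184, Rational(-9, 2)), -3765659) = Mul(Rational(2844359, 2), -3765659) = Rational(-10710886067581, 2)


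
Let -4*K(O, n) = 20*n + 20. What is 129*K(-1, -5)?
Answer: 2580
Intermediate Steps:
K(O, n) = -5 - 5*n (K(O, n) = -(20*n + 20)/4 = -(20 + 20*n)/4 = -5 - 5*n)
129*K(-1, -5) = 129*(-5 - 5*(-5)) = 129*(-5 + 25) = 129*20 = 2580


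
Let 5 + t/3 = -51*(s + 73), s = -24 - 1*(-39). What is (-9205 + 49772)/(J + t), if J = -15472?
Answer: -40567/28951 ≈ -1.4012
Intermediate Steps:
s = 15 (s = -24 + 39 = 15)
t = -13479 (t = -15 + 3*(-51*(15 + 73)) = -15 + 3*(-51*88) = -15 + 3*(-4488) = -15 - 13464 = -13479)
(-9205 + 49772)/(J + t) = (-9205 + 49772)/(-15472 - 13479) = 40567/(-28951) = 40567*(-1/28951) = -40567/28951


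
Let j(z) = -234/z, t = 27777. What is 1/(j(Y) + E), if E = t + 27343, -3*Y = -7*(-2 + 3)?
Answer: 7/385138 ≈ 1.8175e-5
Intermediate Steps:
Y = 7/3 (Y = -(-7)*(-2 + 3)/3 = -(-7)/3 = -1/3*(-7) = 7/3 ≈ 2.3333)
E = 55120 (E = 27777 + 27343 = 55120)
1/(j(Y) + E) = 1/(-234/7/3 + 55120) = 1/(-234*3/7 + 55120) = 1/(-702/7 + 55120) = 1/(385138/7) = 7/385138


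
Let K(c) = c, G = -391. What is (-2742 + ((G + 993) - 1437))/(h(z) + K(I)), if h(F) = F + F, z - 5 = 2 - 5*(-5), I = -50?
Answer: -511/2 ≈ -255.50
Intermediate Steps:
z = 32 (z = 5 + (2 - 5*(-5)) = 5 + (2 + 25) = 5 + 27 = 32)
h(F) = 2*F
(-2742 + ((G + 993) - 1437))/(h(z) + K(I)) = (-2742 + ((-391 + 993) - 1437))/(2*32 - 50) = (-2742 + (602 - 1437))/(64 - 50) = (-2742 - 835)/14 = -3577*1/14 = -511/2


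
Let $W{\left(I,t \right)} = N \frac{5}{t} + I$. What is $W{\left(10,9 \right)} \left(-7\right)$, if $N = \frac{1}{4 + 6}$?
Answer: $- \frac{1267}{18} \approx -70.389$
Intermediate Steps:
$N = \frac{1}{10} \approx 0.1$
$W{\left(I,t \right)} = I + \frac{1}{2 t}$ ($W{\left(I,t \right)} = \frac{5 \frac{1}{t}}{10} + I = \frac{1}{2 t} + I = I + \frac{1}{2 t}$)
$W{\left(10,9 \right)} \left(-7\right) = \left(10 + \frac{1}{2 \cdot 9}\right) \left(-7\right) = \left(10 + \frac{1}{2} \cdot \frac{1}{9}\right) \left(-7\right) = \left(10 + \frac{1}{18}\right) \left(-7\right) = \frac{181}{18} \left(-7\right) = - \frac{1267}{18}$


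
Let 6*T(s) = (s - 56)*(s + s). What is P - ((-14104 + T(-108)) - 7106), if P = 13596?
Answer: 28902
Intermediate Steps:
T(s) = s*(-56 + s)/3 (T(s) = ((s - 56)*(s + s))/6 = ((-56 + s)*(2*s))/6 = (2*s*(-56 + s))/6 = s*(-56 + s)/3)
P - ((-14104 + T(-108)) - 7106) = 13596 - ((-14104 + (⅓)*(-108)*(-56 - 108)) - 7106) = 13596 - ((-14104 + (⅓)*(-108)*(-164)) - 7106) = 13596 - ((-14104 + 5904) - 7106) = 13596 - (-8200 - 7106) = 13596 - 1*(-15306) = 13596 + 15306 = 28902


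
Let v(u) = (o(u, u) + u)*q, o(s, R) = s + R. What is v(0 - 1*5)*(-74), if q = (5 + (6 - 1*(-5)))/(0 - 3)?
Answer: -5920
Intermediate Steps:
o(s, R) = R + s
q = -16/3 (q = (5 + (6 + 5))/(-3) = (5 + 11)*(-1/3) = 16*(-1/3) = -16/3 ≈ -5.3333)
v(u) = -16*u (v(u) = ((u + u) + u)*(-16/3) = (2*u + u)*(-16/3) = (3*u)*(-16/3) = -16*u)
v(0 - 1*5)*(-74) = -16*(0 - 1*5)*(-74) = -16*(0 - 5)*(-74) = -16*(-5)*(-74) = 80*(-74) = -5920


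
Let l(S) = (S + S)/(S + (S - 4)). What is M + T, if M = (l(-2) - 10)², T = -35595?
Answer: -142019/4 ≈ -35505.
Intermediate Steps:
l(S) = 2*S/(-4 + 2*S) (l(S) = (2*S)/(S + (-4 + S)) = (2*S)/(-4 + 2*S) = 2*S/(-4 + 2*S))
M = 361/4 (M = (-2/(-2 - 2) - 10)² = (-2/(-4) - 10)² = (-2*(-¼) - 10)² = (½ - 10)² = (-19/2)² = 361/4 ≈ 90.250)
M + T = 361/4 - 35595 = -142019/4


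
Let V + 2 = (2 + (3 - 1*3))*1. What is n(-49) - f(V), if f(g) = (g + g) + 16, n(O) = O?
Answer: -65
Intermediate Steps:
V = 0 (V = -2 + (2 + (3 - 1*3))*1 = -2 + (2 + (3 - 3))*1 = -2 + (2 + 0)*1 = -2 + 2*1 = -2 + 2 = 0)
f(g) = 16 + 2*g (f(g) = 2*g + 16 = 16 + 2*g)
n(-49) - f(V) = -49 - (16 + 2*0) = -49 - (16 + 0) = -49 - 1*16 = -49 - 16 = -65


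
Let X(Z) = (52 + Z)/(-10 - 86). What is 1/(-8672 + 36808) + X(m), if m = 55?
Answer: -376307/337632 ≈ -1.1145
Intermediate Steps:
X(Z) = -13/24 - Z/96 (X(Z) = (52 + Z)/(-96) = (52 + Z)*(-1/96) = -13/24 - Z/96)
1/(-8672 + 36808) + X(m) = 1/(-8672 + 36808) + (-13/24 - 1/96*55) = 1/28136 + (-13/24 - 55/96) = 1/28136 - 107/96 = -376307/337632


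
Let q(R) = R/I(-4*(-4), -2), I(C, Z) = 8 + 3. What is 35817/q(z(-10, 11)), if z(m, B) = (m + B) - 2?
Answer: -393987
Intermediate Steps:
z(m, B) = -2 + B + m (z(m, B) = (B + m) - 2 = -2 + B + m)
I(C, Z) = 11
q(R) = R/11
35817/q(z(-10, 11)) = 35817/(((-2 + 11 - 10)/11)) = 35817/(((1/11)*(-1))) = 35817/(-1/11) = 35817*(-11) = -393987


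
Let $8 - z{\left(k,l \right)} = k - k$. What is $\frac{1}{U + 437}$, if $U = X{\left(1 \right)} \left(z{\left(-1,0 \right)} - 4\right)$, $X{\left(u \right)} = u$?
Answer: $\frac{1}{441} \approx 0.0022676$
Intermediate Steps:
$z{\left(k,l \right)} = 8$ ($z{\left(k,l \right)} = 8 - \left(k - k\right) = 8 - 0 = 8 + 0 = 8$)
$U = 4$ ($U = 1 \left(8 - 4\right) = 1 \cdot 4 = 4$)
$\frac{1}{U + 437} = \frac{1}{4 + 437} = \frac{1}{441}$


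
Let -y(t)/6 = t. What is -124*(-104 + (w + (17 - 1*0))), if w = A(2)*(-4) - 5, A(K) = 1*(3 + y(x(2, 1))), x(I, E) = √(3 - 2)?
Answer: 9920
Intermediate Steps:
x(I, E) = 1 (x(I, E) = √1 = 1)
y(t) = -6*t
A(K) = -3 (A(K) = 1*(3 - 6*1) = 1*(3 - 6) = 1*(-3) = -3)
w = 7 (w = -3*(-4) - 5 = 12 - 5 = 7)
-124*(-104 + (w + (17 - 1*0))) = -124*(-104 + (7 + (17 - 1*0))) = -124*(-104 + (7 + (17 + 0))) = -124*(-104 + (7 + 17)) = -124*(-104 + 24) = -124*(-80) = 9920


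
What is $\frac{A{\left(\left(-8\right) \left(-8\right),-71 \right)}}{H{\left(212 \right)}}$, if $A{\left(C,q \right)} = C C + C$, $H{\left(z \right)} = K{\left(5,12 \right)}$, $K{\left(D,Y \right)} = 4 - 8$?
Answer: $-1040$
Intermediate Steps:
$K{\left(D,Y \right)} = -4$ ($K{\left(D,Y \right)} = 4 - 8 = -4$)
$H{\left(z \right)} = -4$
$A{\left(C,q \right)} = C + C^{2}$ ($A{\left(C,q \right)} = C^{2} + C = C + C^{2}$)
$\frac{A{\left(\left(-8\right) \left(-8\right),-71 \right)}}{H{\left(212 \right)}} = \frac{\left(-8\right) \left(-8\right) \left(1 - -64\right)}{-4} = 64 \left(1 + 64\right) \left(- \frac{1}{4}\right) = 64 \cdot 65 \left(- \frac{1}{4}\right) = 4160 \left(- \frac{1}{4}\right) = -1040$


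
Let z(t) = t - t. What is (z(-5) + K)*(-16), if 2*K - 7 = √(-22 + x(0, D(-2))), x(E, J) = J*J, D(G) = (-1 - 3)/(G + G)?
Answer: -56 - 8*I*√21 ≈ -56.0 - 36.661*I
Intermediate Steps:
D(G) = -2/G (D(G) = -4*1/(2*G) = -2/G)
z(t) = 0
x(E, J) = J²
K = 7/2 + I*√21/2 (K = 7/2 + √(-22 + (-2/(-2))²)/2 = 7/2 + √(-22 + (-2*(-½))²)/2 = 7/2 + √(-22 + 1²)/2 = 7/2 + √(-22 + 1)/2 = 7/2 + √(-21)/2 = 7/2 + (I*√21)/2 = 7/2 + I*√21/2 ≈ 3.5 + 2.2913*I)
(z(-5) + K)*(-16) = (0 + (7/2 + I*√21/2))*(-16) = (7/2 + I*√21/2)*(-16) = -56 - 8*I*√21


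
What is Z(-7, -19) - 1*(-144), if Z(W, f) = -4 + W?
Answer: 133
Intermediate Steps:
Z(-7, -19) - 1*(-144) = (-4 - 7) - 1*(-144) = -11 + 144 = 133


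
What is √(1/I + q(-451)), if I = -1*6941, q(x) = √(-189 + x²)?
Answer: √(-6941 + 96354962*√50803)/6941 ≈ 21.232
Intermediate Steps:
I = -6941
√(1/I + q(-451)) = √(1/(-6941) + √(-189 + (-451)²)) = √(-1/6941 + √(-189 + 203401)) = √(-1/6941 + √203212) = √(-1/6941 + 2*√50803)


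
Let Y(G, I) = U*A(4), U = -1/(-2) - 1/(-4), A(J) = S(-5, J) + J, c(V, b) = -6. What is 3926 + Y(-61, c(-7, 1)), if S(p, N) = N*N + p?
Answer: 15749/4 ≈ 3937.3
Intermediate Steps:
S(p, N) = p + N² (S(p, N) = N² + p = p + N²)
A(J) = -5 + J + J² (A(J) = (-5 + J²) + J = -5 + J + J²)
U = ¾ (U = -1*(-½) - 1*(-¼) = ½ + ¼ = ¾ ≈ 0.75000)
Y(G, I) = 45/4 (Y(G, I) = 3*(-5 + 4 + 4²)/4 = 3*(-5 + 4 + 16)/4 = (¾)*15 = 45/4)
3926 + Y(-61, c(-7, 1)) = 3926 + 45/4 = 15749/4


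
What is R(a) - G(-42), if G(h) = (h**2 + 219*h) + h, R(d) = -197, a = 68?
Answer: 7279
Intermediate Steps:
G(h) = h**2 + 220*h
R(a) - G(-42) = -197 - (-42)*(220 - 42) = -197 - (-42)*178 = -197 - 1*(-7476) = -197 + 7476 = 7279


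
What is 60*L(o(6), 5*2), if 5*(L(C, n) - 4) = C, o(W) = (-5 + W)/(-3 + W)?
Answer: 244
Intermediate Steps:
o(W) = (-5 + W)/(-3 + W)
L(C, n) = 4 + C/5
60*L(o(6), 5*2) = 60*(4 + ((-5 + 6)/(-3 + 6))/5) = 60*(4 + (1/3)/5) = 60*(4 + ((⅓)*1)/5) = 60*(4 + (⅕)*(⅓)) = 60*(4 + 1/15) = 60*(61/15) = 244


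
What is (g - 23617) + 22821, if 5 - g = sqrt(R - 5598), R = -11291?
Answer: -791 - I*sqrt(16889) ≈ -791.0 - 129.96*I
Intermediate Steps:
g = 5 - I*sqrt(16889) (g = 5 - sqrt(-11291 - 5598) = 5 - sqrt(-16889) = 5 - I*sqrt(16889) ≈ 5.0 - 129.96*I)
(g - 23617) + 22821 = ((5 - I*sqrt(16889)) - 23617) + 22821 = (-23612 - I*sqrt(16889)) + 22821 = -791 - I*sqrt(16889)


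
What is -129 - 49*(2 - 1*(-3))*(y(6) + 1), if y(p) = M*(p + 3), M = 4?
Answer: -9194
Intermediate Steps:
y(p) = 12 + 4*p (y(p) = 4*(p + 3) = 4*(3 + p) = 12 + 4*p)
-129 - 49*(2 - 1*(-3))*(y(6) + 1) = -129 - 49*(2 - 1*(-3))*((12 + 4*6) + 1) = -129 - 49*(2 + 3)*((12 + 24) + 1) = -129 - 245*(36 + 1) = -129 - 245*37 = -129 - 49*185 = -129 - 9065 = -9194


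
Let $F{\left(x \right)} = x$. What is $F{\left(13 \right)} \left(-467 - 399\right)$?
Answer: $-11258$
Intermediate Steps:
$F{\left(13 \right)} \left(-467 - 399\right) = 13 \left(-467 - 399\right) = 13 \left(-866\right) = -11258$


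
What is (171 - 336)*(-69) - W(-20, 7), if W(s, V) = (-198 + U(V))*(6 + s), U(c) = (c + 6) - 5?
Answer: 8725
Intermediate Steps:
U(c) = 1 + c (U(c) = (6 + c) - 5 = 1 + c)
W(s, V) = (-197 + V)*(6 + s) (W(s, V) = (-198 + (1 + V))*(6 + s) = (-197 + V)*(6 + s))
(171 - 336)*(-69) - W(-20, 7) = (171 - 336)*(-69) - (-1182 - 197*(-20) + 6*7 + 7*(-20)) = -165*(-69) - (-1182 + 3940 + 42 - 140) = 11385 - 1*2660 = 11385 - 2660 = 8725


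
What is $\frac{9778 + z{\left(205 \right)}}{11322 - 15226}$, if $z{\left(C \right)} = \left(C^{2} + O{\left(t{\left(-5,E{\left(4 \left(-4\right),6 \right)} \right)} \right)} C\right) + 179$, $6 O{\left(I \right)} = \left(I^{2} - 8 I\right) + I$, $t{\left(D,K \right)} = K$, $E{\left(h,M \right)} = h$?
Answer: $- \frac{96833}{5856} \approx -16.536$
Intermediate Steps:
$O{\left(I \right)} = - \frac{7 I}{6} + \frac{I^{2}}{6}$ ($O{\left(I \right)} = \frac{\left(I^{2} - 8 I\right) + I}{6} = \frac{I^{2} - 7 I}{6} = - \frac{7 I}{6} + \frac{I^{2}}{6}$)
$z{\left(C \right)} = 179 + C^{2} + \frac{184 C}{3}$ ($z{\left(C \right)} = \left(C^{2} + \frac{4 \left(-4\right) \left(-7 + 4 \left(-4\right)\right)}{6} C\right) + 179 = \left(C^{2} + \frac{1}{6} \left(-16\right) \left(-7 - 16\right) C\right) + 179 = \left(C^{2} + \frac{1}{6} \left(-16\right) \left(-23\right) C\right) + 179 = \left(C^{2} + \frac{184 C}{3}\right) + 179 = 179 + C^{2} + \frac{184 C}{3}$)
$\frac{9778 + z{\left(205 \right)}}{11322 - 15226} = \frac{9778 + \left(179 + 205^{2} + \frac{184}{3} \cdot 205\right)}{11322 - 15226} = \frac{9778 + \left(179 + 42025 + \frac{37720}{3}\right)}{-3904} = \left(9778 + \frac{164332}{3}\right) \left(- \frac{1}{3904}\right) = \frac{193666}{3} \left(- \frac{1}{3904}\right) = - \frac{96833}{5856}$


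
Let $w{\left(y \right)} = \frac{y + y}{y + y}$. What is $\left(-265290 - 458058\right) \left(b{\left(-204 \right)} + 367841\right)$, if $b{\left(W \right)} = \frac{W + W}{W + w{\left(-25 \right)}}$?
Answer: $- \frac{54013936614588}{203} \approx -2.6608 \cdot 10^{11}$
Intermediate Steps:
$w{\left(y \right)} = 1$ ($w{\left(y \right)} = \frac{2 y}{2 y} = 2 y \frac{1}{2 y} = 1$)
$b{\left(W \right)} = \frac{2 W}{1 + W}$ ($b{\left(W \right)} = \frac{W + W}{W + 1} = \frac{2 W}{1 + W}$)
$\left(-265290 - 458058\right) \left(b{\left(-204 \right)} + 367841\right) = \left(-265290 - 458058\right) \left(2 \left(-204\right) \frac{1}{1 - 204} + 367841\right) = - 723348 \left(2 \left(-204\right) \frac{1}{-203} + 367841\right) = - 723348 \left(2 \left(-204\right) \left(- \frac{1}{203}\right) + 367841\right) = - 723348 \left(\frac{408}{203} + 367841\right) = \left(-723348\right) \frac{74672131}{203} = - \frac{54013936614588}{203}$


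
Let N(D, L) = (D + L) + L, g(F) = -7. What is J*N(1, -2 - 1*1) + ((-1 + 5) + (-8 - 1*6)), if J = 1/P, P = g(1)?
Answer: -65/7 ≈ -9.2857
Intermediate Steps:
P = -7
N(D, L) = D + 2*L
J = -⅐ (J = 1/(-7) = -⅐ ≈ -0.14286)
J*N(1, -2 - 1*1) + ((-1 + 5) + (-8 - 1*6)) = -(1 + 2*(-2 - 1*1))/7 + ((-1 + 5) + (-8 - 1*6)) = -(1 + 2*(-2 - 1))/7 + (4 + (-8 - 6)) = -(1 + 2*(-3))/7 + (4 - 14) = -(1 - 6)/7 - 10 = -⅐*(-5) - 10 = 5/7 - 10 = -65/7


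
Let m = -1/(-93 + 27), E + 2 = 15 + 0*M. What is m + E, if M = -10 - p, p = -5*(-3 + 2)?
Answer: 859/66 ≈ 13.015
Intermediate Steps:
p = 5 (p = -5*(-1) = 5)
M = -15 (M = -10 - 1*5 = -10 - 5 = -15)
E = 13 (E = -2 + (15 + 0*(-15)) = -2 + (15 + 0) = -2 + 15 = 13)
m = 1/66 (m = -1/(-66) = -1/66*(-1) = 1/66 ≈ 0.015152)
m + E = 1/66 + 13 = 859/66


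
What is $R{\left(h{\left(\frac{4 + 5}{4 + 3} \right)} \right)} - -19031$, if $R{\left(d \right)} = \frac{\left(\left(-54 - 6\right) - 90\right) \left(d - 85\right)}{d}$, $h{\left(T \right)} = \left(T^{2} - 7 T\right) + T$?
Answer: $\frac{1660969}{99} \approx 16777.0$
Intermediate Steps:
$h{\left(T \right)} = T^{2} - 6 T$
$R{\left(d \right)} = \frac{12750 - 150 d}{d}$ ($R{\left(d \right)} = \frac{\left(-60 - 90\right) \left(-85 + d\right)}{d} = \frac{\left(-150\right) \left(-85 + d\right)}{d} = \frac{12750 - 150 d}{d}$)
$R{\left(h{\left(\frac{4 + 5}{4 + 3} \right)} \right)} - -19031 = \left(-150 + \frac{12750}{\frac{4 + 5}{4 + 3} \left(-6 + \frac{4 + 5}{4 + 3}\right)}\right) - -19031 = \left(-150 + \frac{12750}{\frac{9}{7} \left(-6 + \frac{9}{7}\right)}\right) + 19031 = \left(-150 + \frac{12750}{\frac{9}{7} \left(- \frac{33}{7}\right)}\right) + 19031 = \left(-150 + \frac{12750}{- \frac{297}{49}}\right) + 19031 = \left(-150 + 12750 \left(- \frac{49}{297}\right)\right) + 19031 = \left(-150 - \frac{208250}{99}\right) + 19031 = - \frac{223100}{99} + 19031 = \frac{1660969}{99}$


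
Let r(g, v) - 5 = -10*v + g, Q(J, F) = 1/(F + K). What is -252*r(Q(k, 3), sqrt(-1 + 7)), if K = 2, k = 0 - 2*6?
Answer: -6552/5 + 2520*sqrt(6) ≈ 4862.3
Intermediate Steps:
k = -12 (k = 0 - 12 = -12)
Q(J, F) = 1/(2 + F) (Q(J, F) = 1/(F + 2) = 1/(2 + F))
r(g, v) = 5 + g - 10*v (r(g, v) = 5 + (-10*v + g) = 5 + (g - 10*v) = 5 + g - 10*v)
-252*r(Q(k, 3), sqrt(-1 + 7)) = -252*(5 + 1/(2 + 3) - 10*sqrt(-1 + 7)) = -252*(5 + 1/5 - 10*sqrt(6)) = -252*(26/5 - 10*sqrt(6)) = -6552/5 + 2520*sqrt(6)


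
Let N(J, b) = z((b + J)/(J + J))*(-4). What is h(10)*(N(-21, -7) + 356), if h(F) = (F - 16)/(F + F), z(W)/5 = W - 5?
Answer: -664/5 ≈ -132.80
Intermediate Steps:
z(W) = -25 + 5*W (z(W) = 5*(W - 5) = 5*(-5 + W) = -25 + 5*W)
N(J, b) = 100 - 10*(J + b)/J (N(J, b) = (-25 + 5*((b + J)/(J + J)))*(-4) = (-25 + 5*((J + b)/((2*J))))*(-4) = (-25 + 5*((J + b)*(1/(2*J))))*(-4) = (-25 + 5*((J + b)/(2*J)))*(-4) = (-25 + 5*(J + b)/(2*J))*(-4) = 100 - 10*(J + b)/J)
h(F) = (-16 + F)/(2*F) (h(F) = (-16 + F)/((2*F)) = (-16 + F)*(1/(2*F)) = (-16 + F)/(2*F))
h(10)*(N(-21, -7) + 356) = ((1/2)*(-16 + 10)/10)*((90 - 10*(-7)/(-21)) + 356) = ((1/2)*(1/10)*(-6))*((90 - 10*(-7)*(-1/21)) + 356) = -3*((90 - 10/3) + 356)/10 = -3*(260/3 + 356)/10 = -3/10*1328/3 = -664/5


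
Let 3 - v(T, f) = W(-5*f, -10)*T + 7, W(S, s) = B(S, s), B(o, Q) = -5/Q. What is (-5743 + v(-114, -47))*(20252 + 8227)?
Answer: -162045510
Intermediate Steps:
W(S, s) = -5/s
v(T, f) = -4 - T/2 (v(T, f) = 3 - ((-5/(-10))*T + 7) = 3 - ((-5*(-⅒))*T + 7) = 3 - (T/2 + 7) = 3 - (7 + T/2) = 3 + (-7 - T/2) = -4 - T/2)
(-5743 + v(-114, -47))*(20252 + 8227) = (-5743 + (-4 - ½*(-114)))*(20252 + 8227) = (-5743 + (-4 + 57))*28479 = (-5743 + 53)*28479 = -5690*28479 = -162045510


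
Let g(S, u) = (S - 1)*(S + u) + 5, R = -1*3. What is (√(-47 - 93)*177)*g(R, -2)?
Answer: 8850*I*√35 ≈ 52357.0*I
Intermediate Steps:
R = -3
g(S, u) = 5 + (-1 + S)*(S + u) (g(S, u) = (-1 + S)*(S + u) + 5 = 5 + (-1 + S)*(S + u))
(√(-47 - 93)*177)*g(R, -2) = (√(-47 - 93)*177)*(5 + (-3)² - 1*(-3) - 1*(-2) - 3*(-2)) = (√(-140)*177)*(5 + 9 + 3 + 2 + 6) = ((2*I*√35)*177)*25 = (354*I*√35)*25 = 8850*I*√35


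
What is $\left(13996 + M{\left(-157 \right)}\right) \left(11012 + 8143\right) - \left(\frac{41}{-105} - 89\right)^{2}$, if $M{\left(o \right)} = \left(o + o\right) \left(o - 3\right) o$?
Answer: $- \frac{1662795185742496}{11025} \approx -1.5082 \cdot 10^{11}$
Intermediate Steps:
$M{\left(o \right)} = 2 o^{2} \left(-3 + o\right)$ ($M{\left(o \right)} = 2 o \left(-3 + o\right) o = 2 o^{2} \left(-3 + o\right)$)
$\left(13996 + M{\left(-157 \right)}\right) \left(11012 + 8143\right) - \left(\frac{41}{-105} - 89\right)^{2} = \left(13996 + 2 \left(-157\right)^{2} \left(-3 - 157\right)\right) \left(11012 + 8143\right) - \left(\frac{41}{-105} - 89\right)^{2} = \left(13996 + 2 \cdot 24649 \left(-160\right)\right) 19155 - \left(41 \left(- \frac{1}{105}\right) - 89\right)^{2} = \left(13996 - 7887680\right) 19155 - \left(- \frac{41}{105} - 89\right)^{2} = \left(-7873684\right) 19155 - \left(- \frac{9386}{105}\right)^{2} = -150820417020 - \frac{88096996}{11025} = - \frac{1662795185742496}{11025}$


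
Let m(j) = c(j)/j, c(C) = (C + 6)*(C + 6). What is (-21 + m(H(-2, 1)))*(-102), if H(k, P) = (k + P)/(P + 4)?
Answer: 96492/5 ≈ 19298.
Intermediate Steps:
H(k, P) = (P + k)/(4 + P)
c(C) = (6 + C)**2 (c(C) = (6 + C)*(6 + C) = (6 + C)**2)
m(j) = (6 + j)**2/j
(-21 + m(H(-2, 1)))*(-102) = (-21 + (6 + (1 - 2)/(4 + 1))**2/(((1 - 2)/(4 + 1))))*(-102) = (-21 + (6 - 1/5)**2/((-1/5)))*(-102) = (-21 + (6 + (1/5)*(-1))**2/(((1/5)*(-1))))*(-102) = (-21 + (6 - 1/5)**2/(-1/5))*(-102) = (-21 - 5*(29/5)**2)*(-102) = (-21 - 5*841/25)*(-102) = (-21 - 841/5)*(-102) = -946/5*(-102) = 96492/5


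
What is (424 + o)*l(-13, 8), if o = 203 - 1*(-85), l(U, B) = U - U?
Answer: 0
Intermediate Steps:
l(U, B) = 0
o = 288 (o = 203 + 85 = 288)
(424 + o)*l(-13, 8) = (424 + 288)*0 = 712*0 = 0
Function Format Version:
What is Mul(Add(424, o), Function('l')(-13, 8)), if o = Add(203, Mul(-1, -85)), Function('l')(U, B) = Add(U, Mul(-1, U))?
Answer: 0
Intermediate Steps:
Function('l')(U, B) = 0
o = 288 (o = Add(203, 85) = 288)
Mul(Add(424, o), Function('l')(-13, 8)) = Mul(Add(424, 288), 0) = Mul(712, 0) = 0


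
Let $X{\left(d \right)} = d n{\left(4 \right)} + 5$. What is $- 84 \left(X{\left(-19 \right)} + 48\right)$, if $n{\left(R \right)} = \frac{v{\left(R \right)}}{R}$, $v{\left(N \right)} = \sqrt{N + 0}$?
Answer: $-3654$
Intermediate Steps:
$v{\left(N \right)} = \sqrt{N}$
$n{\left(R \right)} = \frac{1}{\sqrt{R}}$ ($n{\left(R \right)} = \frac{\sqrt{R}}{R} = \frac{1}{\sqrt{R}}$)
$X{\left(d \right)} = 5 + \frac{d}{2}$ ($X{\left(d \right)} = \frac{d}{2} + 5 = 5 + \frac{d}{2}$)
$- 84 \left(X{\left(-19 \right)} + 48\right) = - 84 \left(\left(5 + \frac{1}{2} \left(-19\right)\right) + 48\right) = - 84 \left(\left(5 - \frac{19}{2}\right) + 48\right) = - 84 \left(- \frac{9}{2} + 48\right) = \left(-84\right) \frac{87}{2} = -3654$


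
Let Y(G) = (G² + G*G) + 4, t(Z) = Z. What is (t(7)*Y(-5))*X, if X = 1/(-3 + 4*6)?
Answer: 18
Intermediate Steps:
Y(G) = 4 + 2*G² (Y(G) = (G² + G²) + 4 = 2*G² + 4 = 4 + 2*G²)
X = 1/21 (X = 1/(-3 + 24) = 1/21 ≈ 0.047619)
(t(7)*Y(-5))*X = (7*(4 + 2*(-5)²))*(1/21) = (7*(4 + 2*25))*(1/21) = (7*(4 + 50))*(1/21) = (7*54)*(1/21) = 378*(1/21) = 18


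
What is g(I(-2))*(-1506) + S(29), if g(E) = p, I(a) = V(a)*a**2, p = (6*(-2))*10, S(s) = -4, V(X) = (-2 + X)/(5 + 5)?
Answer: 180716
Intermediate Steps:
V(X) = -1/5 + X/10 (V(X) = (-2 + X)/10 = (-2 + X)*(1/10) = -1/5 + X/10)
p = -120 (p = -12*10 = -120)
I(a) = a**2*(-1/5 + a/10) (I(a) = (-1/5 + a/10)*a**2 = a**2*(-1/5 + a/10))
g(E) = -120
g(I(-2))*(-1506) + S(29) = -120*(-1506) - 4 = 180720 - 4 = 180716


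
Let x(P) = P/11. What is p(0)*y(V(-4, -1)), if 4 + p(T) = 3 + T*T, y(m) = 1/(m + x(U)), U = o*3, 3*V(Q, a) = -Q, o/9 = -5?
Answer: 33/361 ≈ 0.091413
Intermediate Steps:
o = -45 (o = 9*(-5) = -45)
V(Q, a) = -Q/3 (V(Q, a) = (-Q)/3 = -Q/3)
U = -135 (U = -45*3 = -135)
x(P) = P/11 (x(P) = P*(1/11) = P/11)
y(m) = 1/(-135/11 + m) (y(m) = 1/(m + (1/11)*(-135)) = 1/(m - 135/11) = 1/(-135/11 + m))
p(T) = -1 + T**2 (p(T) = -4 + (3 + T*T) = -4 + (3 + T**2) = -1 + T**2)
p(0)*y(V(-4, -1)) = (-1 + 0**2)*(11/(-135 + 11*(-1/3*(-4)))) = (-1 + 0)*(11/(-135 + 11*(4/3))) = -11/(-135 + 44/3) = -11/(-361/3) = -11*(-3)/361 = -1*(-33/361) = 33/361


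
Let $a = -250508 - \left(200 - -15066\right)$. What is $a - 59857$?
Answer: $-325631$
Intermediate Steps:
$a = -265774$ ($a = -250508 - \left(200 + 15066\right) = -250508 - 15266 = -265774$)
$a - 59857 = -265774 - 59857 = -325631$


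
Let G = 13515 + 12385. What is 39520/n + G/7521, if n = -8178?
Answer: -4745540/3417041 ≈ -1.3888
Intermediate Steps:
G = 25900
39520/n + G/7521 = 39520/(-8178) + 25900/7521 = 39520*(-1/8178) + 25900*(1/7521) = -19760/4089 + 25900/7521 = -4745540/3417041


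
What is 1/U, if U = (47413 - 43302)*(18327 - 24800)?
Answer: -1/26610503 ≈ -3.7579e-8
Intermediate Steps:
U = -26610503 (U = 4111*(-6473) = -26610503)
1/U = 1/(-26610503) = -1/26610503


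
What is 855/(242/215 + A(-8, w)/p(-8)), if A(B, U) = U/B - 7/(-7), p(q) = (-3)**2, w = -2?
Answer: 6617700/9787 ≈ 676.17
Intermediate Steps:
p(q) = 9
A(B, U) = 1 + U/B (A(B, U) = U/B - 7*(-1/7) = U/B + 1 = 1 + U/B)
855/(242/215 + A(-8, w)/p(-8)) = 855/(242/215 + ((-8 - 2)/(-8))/9) = 855/(242*(1/215) - 1/8*(-10)*(1/9)) = 855/(242/215 + (5/4)*(1/9)) = 855/(242/215 + 5/36) = 855/(9787/7740) = 855*(7740/9787) = 6617700/9787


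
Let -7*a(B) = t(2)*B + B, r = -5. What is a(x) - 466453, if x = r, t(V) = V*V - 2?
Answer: -3265156/7 ≈ -4.6645e+5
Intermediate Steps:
t(V) = -2 + V**2 (t(V) = V**2 - 2 = -2 + V**2)
x = -5
a(B) = -3*B/7 (a(B) = -((-2 + 2**2)*B + B)/7 = -((-2 + 4)*B + B)/7 = -(2*B + B)/7 = -3*B/7)
a(x) - 466453 = -3/7*(-5) - 466453 = 15/7 - 466453 = -3265156/7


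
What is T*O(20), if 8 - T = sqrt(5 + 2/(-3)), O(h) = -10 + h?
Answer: 80 - 10*sqrt(39)/3 ≈ 59.183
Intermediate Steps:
T = 8 - sqrt(39)/3 (T = 8 - sqrt(5 + 2/(-3)) = 8 - sqrt(5 + 2*(-1/3)) = 8 - sqrt(5 - 2/3) = 8 - sqrt(13/3) = 8 - sqrt(39)/3 ≈ 5.9183)
T*O(20) = (8 - sqrt(39)/3)*(-10 + 20) = (8 - sqrt(39)/3)*10 = 80 - 10*sqrt(39)/3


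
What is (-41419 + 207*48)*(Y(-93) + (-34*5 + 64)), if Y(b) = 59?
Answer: 1479701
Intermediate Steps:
(-41419 + 207*48)*(Y(-93) + (-34*5 + 64)) = (-41419 + 207*48)*(59 + (-34*5 + 64)) = (-41419 + 9936)*(59 + (-170 + 64)) = -31483*(59 - 106) = -31483*(-47) = 1479701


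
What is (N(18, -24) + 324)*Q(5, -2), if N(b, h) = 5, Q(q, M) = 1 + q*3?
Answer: 5264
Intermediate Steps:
Q(q, M) = 1 + 3*q
(N(18, -24) + 324)*Q(5, -2) = (5 + 324)*(1 + 3*5) = 329*(1 + 15) = 329*16 = 5264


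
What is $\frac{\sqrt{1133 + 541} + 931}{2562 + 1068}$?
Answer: $\frac{931}{3630} + \frac{\sqrt{186}}{1210} \approx 0.26775$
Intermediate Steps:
$\frac{\sqrt{1133 + 541} + 931}{2562 + 1068} = \frac{\sqrt{1674} + 931}{3630} = \left(3 \sqrt{186} + 931\right) \frac{1}{3630} = \left(931 + 3 \sqrt{186}\right) \frac{1}{3630} = \frac{931}{3630} + \frac{\sqrt{186}}{1210}$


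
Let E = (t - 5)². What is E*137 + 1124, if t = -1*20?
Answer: 86749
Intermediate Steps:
t = -20
E = 625 (E = (-20 - 5)² = (-25)² = 625)
E*137 + 1124 = 625*137 + 1124 = 85625 + 1124 = 86749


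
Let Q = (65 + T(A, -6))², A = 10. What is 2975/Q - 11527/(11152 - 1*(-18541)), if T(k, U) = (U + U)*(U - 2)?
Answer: -1307172/4780573 ≈ -0.27343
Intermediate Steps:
T(k, U) = 2*U*(-2 + U) (T(k, U) = (2*U)*(-2 + U) = 2*U*(-2 + U))
Q = 25921 (Q = (65 + 2*(-6)*(-2 - 6))² = (65 + 2*(-6)*(-8))² = (65 + 96)² = 161² = 25921)
2975/Q - 11527/(11152 - 1*(-18541)) = 2975/25921 - 11527/(11152 - 1*(-18541)) = 2975*(1/25921) - 11527/(11152 + 18541) = 425/3703 - 11527/29693 = -1307172/4780573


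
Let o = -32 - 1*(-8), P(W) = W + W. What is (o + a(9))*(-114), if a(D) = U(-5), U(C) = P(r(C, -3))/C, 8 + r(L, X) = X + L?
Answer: 10032/5 ≈ 2006.4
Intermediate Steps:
r(L, X) = -8 + L + X (r(L, X) = -8 + (X + L) = -8 + (L + X) = -8 + L + X)
P(W) = 2*W
U(C) = (-22 + 2*C)/C (U(C) = (2*(-8 + C - 3))/C = (2*(-11 + C))/C = (-22 + 2*C)/C)
o = -24 (o = -32 + 8 = -24)
a(D) = 32/5 (a(D) = 2 - 22/(-5) = 2 - 22*(-⅕) = 2 + 22/5 = 32/5)
(o + a(9))*(-114) = (-24 + 32/5)*(-114) = -88/5*(-114) = 10032/5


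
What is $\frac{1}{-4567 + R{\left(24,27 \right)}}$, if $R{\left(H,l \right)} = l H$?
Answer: $- \frac{1}{3919} \approx -0.00025517$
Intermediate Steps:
$R{\left(H,l \right)} = H l$
$\frac{1}{-4567 + R{\left(24,27 \right)}} = \frac{1}{-4567 + 24 \cdot 27} = \frac{1}{-4567 + 648} = \frac{1}{-3919} = - \frac{1}{3919}$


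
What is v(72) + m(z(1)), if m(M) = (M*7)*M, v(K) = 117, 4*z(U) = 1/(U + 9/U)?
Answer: 187207/1600 ≈ 117.00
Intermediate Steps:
z(U) = 1/(4*(U + 9/U))
m(M) = 7*M² (m(M) = (7*M)*M = 7*M²)
v(72) + m(z(1)) = 117 + 7*((¼)*1/(9 + 1²))² = 117 + 7*((¼)*1/(9 + 1))² = 117 + 7*((¼)*1/10)² = 117 + 7*((¼)*1*(⅒))² = 117 + 7*(1/40)² = 117 + 7*(1/1600) = 117 + 7/1600 = 187207/1600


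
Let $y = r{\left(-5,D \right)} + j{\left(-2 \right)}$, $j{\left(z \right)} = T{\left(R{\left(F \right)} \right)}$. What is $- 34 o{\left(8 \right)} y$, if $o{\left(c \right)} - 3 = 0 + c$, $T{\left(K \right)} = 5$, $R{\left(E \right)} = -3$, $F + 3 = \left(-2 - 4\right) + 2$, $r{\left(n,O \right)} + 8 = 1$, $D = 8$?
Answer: $748$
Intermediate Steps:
$r{\left(n,O \right)} = -7$ ($r{\left(n,O \right)} = -8 + 1 = -7$)
$F = -7$ ($F = -3 + \left(\left(-2 - 4\right) + 2\right) = -3 + \left(-6 + 2\right) = -3 - 4 = -7$)
$j{\left(z \right)} = 5$
$o{\left(c \right)} = 3 + c$ ($o{\left(c \right)} = 3 + \left(0 + c\right) = 3 + c$)
$y = -2$ ($y = -7 + 5 = -2$)
$- 34 o{\left(8 \right)} y = - 34 \left(3 + 8\right) \left(-2\right) = \left(-34\right) 11 \left(-2\right) = \left(-374\right) \left(-2\right) = 748$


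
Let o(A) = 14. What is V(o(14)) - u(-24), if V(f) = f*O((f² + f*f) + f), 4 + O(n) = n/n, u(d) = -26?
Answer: -16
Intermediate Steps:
O(n) = -3 (O(n) = -4 + n/n = -4 + 1 = -3)
V(f) = -3*f (V(f) = f*(-3) = -3*f)
V(o(14)) - u(-24) = -3*14 - 1*(-26) = -42 + 26 = -16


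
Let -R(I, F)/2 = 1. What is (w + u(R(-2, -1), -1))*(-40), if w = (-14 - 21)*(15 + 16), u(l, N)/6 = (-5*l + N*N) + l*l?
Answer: 39800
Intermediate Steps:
R(I, F) = -2 (R(I, F) = -2*1 = -2)
u(l, N) = -30*l + 6*N² + 6*l² (u(l, N) = 6*((-5*l + N*N) + l*l) = 6*((-5*l + N²) + l²) = 6*((N² - 5*l) + l²) = 6*(N² + l² - 5*l) = -30*l + 6*N² + 6*l²)
w = -1085 (w = -35*31 = -1085)
(w + u(R(-2, -1), -1))*(-40) = (-1085 + (-30*(-2) + 6*(-1)² + 6*(-2)²))*(-40) = (-1085 + (60 + 6*1 + 6*4))*(-40) = (-1085 + (60 + 6 + 24))*(-40) = (-1085 + 90)*(-40) = -995*(-40) = 39800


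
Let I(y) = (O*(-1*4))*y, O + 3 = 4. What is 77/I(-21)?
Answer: 11/12 ≈ 0.91667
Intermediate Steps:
O = 1 (O = -3 + 4 = 1)
I(y) = -4*y (I(y) = (1*(-1*4))*y = (1*(-4))*y = -4*y)
77/I(-21) = 77/((-4*(-21))) = 77/84 = 77*(1/84) = 11/12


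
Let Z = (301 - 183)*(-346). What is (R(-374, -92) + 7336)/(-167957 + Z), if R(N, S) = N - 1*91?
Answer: -6871/208785 ≈ -0.032909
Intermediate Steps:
R(N, S) = -91 + N (R(N, S) = N - 91 = -91 + N)
Z = -40828 (Z = 118*(-346) = -40828)
(R(-374, -92) + 7336)/(-167957 + Z) = ((-91 - 374) + 7336)/(-167957 - 40828) = (-465 + 7336)/(-208785) = 6871*(-1/208785) = -6871/208785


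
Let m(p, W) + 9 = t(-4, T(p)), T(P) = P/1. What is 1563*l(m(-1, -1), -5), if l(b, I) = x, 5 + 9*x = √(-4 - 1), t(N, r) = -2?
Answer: -2605/3 + 521*I*√5/3 ≈ -868.33 + 388.33*I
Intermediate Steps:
T(P) = P (T(P) = P*1 = P)
m(p, W) = -11 (m(p, W) = -9 - 2 = -11)
x = -5/9 + I*√5/9 (x = -5/9 + √(-4 - 1)/9 = -5/9 + √(-5)/9 = -5/9 + (I*√5)/9 = -5/9 + I*√5/9 ≈ -0.55556 + 0.24845*I)
l(b, I) = -5/9 + I*√5/9
1563*l(m(-1, -1), -5) = 1563*(-5/9 + I*√5/9) = -2605/3 + 521*I*√5/3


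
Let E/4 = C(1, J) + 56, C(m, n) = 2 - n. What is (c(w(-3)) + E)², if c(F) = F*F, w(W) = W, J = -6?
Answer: 70225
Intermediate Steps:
c(F) = F²
E = 256 (E = 4*((2 - 1*(-6)) + 56) = 4*((2 + 6) + 56) = 4*(8 + 56) = 4*64 = 256)
(c(w(-3)) + E)² = ((-3)² + 256)² = (9 + 256)² = 265² = 70225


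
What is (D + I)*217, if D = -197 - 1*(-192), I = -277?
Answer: -61194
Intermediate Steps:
D = -5 (D = -197 + 192 = -5)
(D + I)*217 = (-5 - 277)*217 = -282*217 = -61194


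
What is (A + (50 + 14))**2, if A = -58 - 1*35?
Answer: 841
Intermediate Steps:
A = -93 (A = -58 - 35 = -93)
(A + (50 + 14))**2 = (-93 + (50 + 14))**2 = (-93 + 64)**2 = (-29)**2 = 841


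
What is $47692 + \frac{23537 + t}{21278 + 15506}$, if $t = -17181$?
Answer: $\frac{438577221}{9196} \approx 47692.0$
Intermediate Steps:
$47692 + \frac{23537 + t}{21278 + 15506} = 47692 + \frac{23537 - 17181}{21278 + 15506} = 47692 + \frac{6356}{36784} = 47692 + 6356 \cdot \frac{1}{36784} = 47692 + \frac{1589}{9196} = \frac{438577221}{9196}$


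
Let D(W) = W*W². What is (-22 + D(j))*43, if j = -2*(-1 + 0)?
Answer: -602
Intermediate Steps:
j = 2 (j = -2*(-1) = 2)
D(W) = W³
(-22 + D(j))*43 = (-22 + 2³)*43 = (-22 + 8)*43 = -14*43 = -602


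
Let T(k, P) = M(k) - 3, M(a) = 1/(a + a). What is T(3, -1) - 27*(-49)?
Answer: 7921/6 ≈ 1320.2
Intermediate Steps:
M(a) = 1/(2*a)
T(k, P) = -3 + 1/(2*k) (T(k, P) = 1/(2*k) - 3 = -3 + 1/(2*k))
T(3, -1) - 27*(-49) = (-3 + (½)/3) - 27*(-49) = (-3 + (½)*(⅓)) + 1323 = (-3 + ⅙) + 1323 = -17/6 + 1323 = 7921/6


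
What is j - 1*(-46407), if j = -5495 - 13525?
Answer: 27387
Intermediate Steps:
j = -19020
j - 1*(-46407) = -19020 - 1*(-46407) = -19020 + 46407 = 27387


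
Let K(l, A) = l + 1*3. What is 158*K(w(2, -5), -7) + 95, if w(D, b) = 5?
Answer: 1359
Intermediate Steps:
K(l, A) = 3 + l (K(l, A) = l + 3 = 3 + l)
158*K(w(2, -5), -7) + 95 = 158*(3 + 5) + 95 = 158*8 + 95 = 1264 + 95 = 1359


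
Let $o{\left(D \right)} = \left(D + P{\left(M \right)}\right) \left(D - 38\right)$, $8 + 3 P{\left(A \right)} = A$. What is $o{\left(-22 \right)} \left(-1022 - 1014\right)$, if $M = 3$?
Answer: $-2891120$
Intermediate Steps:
$P{\left(A \right)} = - \frac{8}{3} + \frac{A}{3}$
$o{\left(D \right)} = \left(-38 + D\right) \left(- \frac{5}{3} + D\right)$ ($o{\left(D \right)} = \left(D + \left(- \frac{8}{3} + \frac{1}{3} \cdot 3\right)\right) \left(D - 38\right) = \left(D + \left(- \frac{8}{3} + 1\right)\right) \left(-38 + D\right) = \left(D - \frac{5}{3}\right) \left(-38 + D\right) = \left(- \frac{5}{3} + D\right) \left(-38 + D\right) = \left(-38 + D\right) \left(- \frac{5}{3} + D\right)$)
$o{\left(-22 \right)} \left(-1022 - 1014\right) = \left(\frac{190}{3} + \left(-22\right)^{2} - - \frac{2618}{3}\right) \left(-1022 - 1014\right) = \left(\frac{190}{3} + 484 + \frac{2618}{3}\right) \left(-2036\right) = 1420 \left(-2036\right) = -2891120$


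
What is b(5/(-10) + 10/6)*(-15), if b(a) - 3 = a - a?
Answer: -45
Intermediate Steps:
b(a) = 3 (b(a) = 3 + (a - a) = 3 + 0 = 3)
b(5/(-10) + 10/6)*(-15) = 3*(-15) = -45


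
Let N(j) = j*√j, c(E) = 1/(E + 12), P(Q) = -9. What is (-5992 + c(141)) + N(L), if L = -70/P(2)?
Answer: -916775/153 + 70*√70/27 ≈ -5970.3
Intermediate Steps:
c(E) = 1/(12 + E)
L = 70/9 (L = -70/(-9) = -70*(-⅑) = 70/9 ≈ 7.7778)
N(j) = j^(3/2)
(-5992 + c(141)) + N(L) = (-5992 + 1/(12 + 141)) + (70/9)^(3/2) = (-5992 + 1/153) + 70*√70/27 = -916775/153 + 70*√70/27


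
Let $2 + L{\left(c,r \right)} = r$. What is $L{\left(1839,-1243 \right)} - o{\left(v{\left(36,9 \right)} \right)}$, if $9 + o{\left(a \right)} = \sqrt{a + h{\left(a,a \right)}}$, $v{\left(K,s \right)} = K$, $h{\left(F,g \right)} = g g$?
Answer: $-1236 - 6 \sqrt{37} \approx -1272.5$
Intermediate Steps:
$L{\left(c,r \right)} = -2 + r$
$h{\left(F,g \right)} = g^{2}$
$o{\left(a \right)} = -9 + \sqrt{a + a^{2}}$
$L{\left(1839,-1243 \right)} - o{\left(v{\left(36,9 \right)} \right)} = \left(-2 - 1243\right) - \left(-9 + \sqrt{36 \left(1 + 36\right)}\right) = -1245 - \left(-9 + \sqrt{36 \cdot 37}\right) = -1245 - \left(-9 + \sqrt{1332}\right) = -1245 - \left(-9 + 6 \sqrt{37}\right) = -1245 + \left(9 - 6 \sqrt{37}\right) = -1236 - 6 \sqrt{37}$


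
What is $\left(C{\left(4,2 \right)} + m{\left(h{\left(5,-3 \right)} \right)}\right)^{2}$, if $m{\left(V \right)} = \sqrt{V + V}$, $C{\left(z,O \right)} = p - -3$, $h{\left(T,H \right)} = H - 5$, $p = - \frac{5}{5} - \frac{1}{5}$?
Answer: $- \frac{319}{25} + \frac{72 i}{5} \approx -12.76 + 14.4 i$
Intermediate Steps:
$p = - \frac{6}{5}$ ($p = \left(-5\right) \frac{1}{5} - \frac{1}{5} = -1 - \frac{1}{5} = - \frac{6}{5} \approx -1.2$)
$h{\left(T,H \right)} = -5 + H$ ($h{\left(T,H \right)} = H - 5 = -5 + H$)
$C{\left(z,O \right)} = \frac{9}{5}$ ($C{\left(z,O \right)} = - \frac{6}{5} - -3 = - \frac{6}{5} + 3 = \frac{9}{5}$)
$m{\left(V \right)} = \sqrt{2} \sqrt{V}$ ($m{\left(V \right)} = \sqrt{2 V} = \sqrt{2} \sqrt{V}$)
$\left(C{\left(4,2 \right)} + m{\left(h{\left(5,-3 \right)} \right)}\right)^{2} = \left(\frac{9}{5} + \sqrt{2} \sqrt{-5 - 3}\right)^{2} = \left(\frac{9}{5} + \sqrt{2} \sqrt{-8}\right)^{2} = \left(\frac{9}{5} + \sqrt{2} \cdot 2 i \sqrt{2}\right)^{2} = \left(\frac{9}{5} + 4 i\right)^{2}$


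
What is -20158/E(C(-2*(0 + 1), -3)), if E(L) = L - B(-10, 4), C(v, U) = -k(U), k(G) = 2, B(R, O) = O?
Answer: 10079/3 ≈ 3359.7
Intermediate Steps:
C(v, U) = -2 (C(v, U) = -1*2 = -2)
E(L) = -4 + L (E(L) = L - 1*4 = L - 4 = -4 + L)
-20158/E(C(-2*(0 + 1), -3)) = -20158/(-4 - 2) = -20158/(-6) = -20158*(-1/6) = 10079/3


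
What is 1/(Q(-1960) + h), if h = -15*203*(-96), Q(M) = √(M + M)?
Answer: 522/152591047 - I*√5/3051820940 ≈ 3.4209e-6 - 7.327e-10*I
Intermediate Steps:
Q(M) = √2*√M (Q(M) = √(2*M) = √2*√M)
h = 292320 (h = -3045*(-96) = 292320)
1/(Q(-1960) + h) = 1/(√2*√(-1960) + 292320) = 1/(√2*(14*I*√10) + 292320) = 1/(28*I*√5 + 292320) = 1/(292320 + 28*I*√5)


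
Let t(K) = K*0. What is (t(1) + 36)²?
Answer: 1296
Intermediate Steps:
t(K) = 0
(t(1) + 36)² = (0 + 36)² = 36² = 1296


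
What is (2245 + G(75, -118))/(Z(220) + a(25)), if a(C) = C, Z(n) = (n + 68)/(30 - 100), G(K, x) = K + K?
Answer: 83825/731 ≈ 114.67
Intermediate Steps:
G(K, x) = 2*K
Z(n) = -34/35 - n/70 (Z(n) = (68 + n)/(-70) = (68 + n)*(-1/70) = -34/35 - n/70)
(2245 + G(75, -118))/(Z(220) + a(25)) = (2245 + 2*75)/((-34/35 - 1/70*220) + 25) = (2245 + 150)/((-34/35 - 22/7) + 25) = 2395/(-144/35 + 25) = 2395/(731/35) = 2395*(35/731) = 83825/731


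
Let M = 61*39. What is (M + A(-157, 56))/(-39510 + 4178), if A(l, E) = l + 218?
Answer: -610/8833 ≈ -0.069059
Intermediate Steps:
A(l, E) = 218 + l
M = 2379
(M + A(-157, 56))/(-39510 + 4178) = (2379 + (218 - 157))/(-39510 + 4178) = (2379 + 61)/(-35332) = 2440*(-1/35332) = -610/8833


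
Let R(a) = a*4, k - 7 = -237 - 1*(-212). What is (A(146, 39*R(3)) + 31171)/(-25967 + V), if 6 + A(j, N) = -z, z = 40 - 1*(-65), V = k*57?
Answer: -31060/26993 ≈ -1.1507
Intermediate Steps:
k = -18 (k = 7 + (-237 - 1*(-212)) = 7 + (-237 + 212) = 7 - 25 = -18)
R(a) = 4*a
V = -1026 (V = -18*57 = -1026)
z = 105 (z = 40 + 65 = 105)
A(j, N) = -111 (A(j, N) = -6 - 1*105 = -6 - 105 = -111)
(A(146, 39*R(3)) + 31171)/(-25967 + V) = (-111 + 31171)/(-25967 - 1026) = 31060/(-26993) = 31060*(-1/26993) = -31060/26993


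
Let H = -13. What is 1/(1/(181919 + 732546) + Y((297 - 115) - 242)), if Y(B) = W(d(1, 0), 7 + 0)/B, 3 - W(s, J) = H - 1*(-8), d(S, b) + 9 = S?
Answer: -2743395/365783 ≈ -7.5001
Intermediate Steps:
d(S, b) = -9 + S
W(s, J) = 8 (W(s, J) = 3 - (-13 - 1*(-8)) = 3 - (-13 + 8) = 3 - 1*(-5) = 3 + 5 = 8)
Y(B) = 8/B
1/(1/(181919 + 732546) + Y((297 - 115) - 242)) = 1/(1/(181919 + 732546) + 8/((297 - 115) - 242)) = 1/(1/914465 + 8/(182 - 242)) = 1/(1/914465 + 8/(-60)) = 1/(1/914465 + 8*(-1/60)) = 1/(1/914465 - 2/15) = 1/(-365783/2743395) = -2743395/365783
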